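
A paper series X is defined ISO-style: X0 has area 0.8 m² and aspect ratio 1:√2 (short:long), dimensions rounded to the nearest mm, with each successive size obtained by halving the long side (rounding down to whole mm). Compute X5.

Let X0's short side be w mm. w · w√2 = 0.8 m² = 800,000 mm², so w ≈ 752.1 mm and w√2 ≈ 1063.7 mm → X0 = 752 × 1064 mm.
X1: ⌊1064/2⌋ × 752 = 532 × 752 mm
X2: ⌊752/2⌋ × 532 = 376 × 532 mm
X3: ⌊532/2⌋ × 376 = 266 × 376 mm
X4: ⌊376/2⌋ × 266 = 188 × 266 mm
X5: ⌊266/2⌋ × 188 = 133 × 188 mm

133 × 188 mm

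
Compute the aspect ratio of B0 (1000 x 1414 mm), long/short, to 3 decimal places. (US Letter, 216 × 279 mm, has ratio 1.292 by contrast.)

1414 / 1000 = 1.414
Matches √2 ≈ 1.414 — the ISO 216 defining ratio.

1.414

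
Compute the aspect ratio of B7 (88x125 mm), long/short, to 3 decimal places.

125 / 88 = 1.420
ISO 216 targets √2 ≈ 1.414; the +0.006 deviation is from mm rounding.

1.420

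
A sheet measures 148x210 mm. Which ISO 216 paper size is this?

Aspect ratio 210/148 ≈ 1.419 — close to the ISO √2 ≈ 1.414.
In the A-series (A0 area = 1 m²): A5 = 148 × 210 mm.

A5 (148 × 210 mm)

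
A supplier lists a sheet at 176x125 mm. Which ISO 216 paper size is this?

Aspect ratio 176/125 ≈ 1.408 — close to the ISO √2 ≈ 1.414.
In the B-series (B0 = 1000 × 1414 mm): B6 = 125 × 176 mm.

B6 (125 × 176 mm)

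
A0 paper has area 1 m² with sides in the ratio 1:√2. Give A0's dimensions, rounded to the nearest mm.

841 × 1189 mm

Let the short side be w mm. Then the long side is w√2 and w · w√2 = 10⁶ mm².
w² = 10⁶/√2, so w = 1000 / 2^(1/4) ≈ 840.9 mm; long side = 1000 · 2^(1/4) ≈ 1189.2 mm.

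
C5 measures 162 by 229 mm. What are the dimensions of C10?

28 × 40 mm

C6: ⌊229/2⌋ × 162 = 114 × 162 mm
C7: ⌊162/2⌋ × 114 = 81 × 114 mm
C8: ⌊114/2⌋ × 81 = 57 × 81 mm
C9: ⌊81/2⌋ × 57 = 40 × 57 mm
C10: ⌊57/2⌋ × 40 = 28 × 40 mm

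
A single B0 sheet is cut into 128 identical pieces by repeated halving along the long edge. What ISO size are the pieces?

B7

128 = 2^7, so 7 halving steps.
B0 → B1 → … → B7 after 7 steps.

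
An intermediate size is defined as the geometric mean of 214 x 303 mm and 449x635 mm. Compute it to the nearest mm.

310 × 439 mm

Short side: √(214 · 449) = √96086 ≈ 310.0 → 310 mm
Long side: √(303 · 635) = √192405 ≈ 438.6 → 439 mm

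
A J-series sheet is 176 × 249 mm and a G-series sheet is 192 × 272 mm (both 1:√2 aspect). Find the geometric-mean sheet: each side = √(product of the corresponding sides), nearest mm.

184 × 260 mm

Short side: √(176 · 192) = √33792 ≈ 183.8 → 184 mm
Long side: √(249 · 272) = √67728 ≈ 260.2 → 260 mm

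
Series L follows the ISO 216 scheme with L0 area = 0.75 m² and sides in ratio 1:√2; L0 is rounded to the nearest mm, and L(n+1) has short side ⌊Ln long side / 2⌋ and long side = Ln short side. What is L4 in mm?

Let L0's short side be w mm. w · w√2 = 0.75 m² = 750,000 mm², so w ≈ 728.2 mm and w√2 ≈ 1029.9 mm → L0 = 728 × 1030 mm.
L1: ⌊1030/2⌋ × 728 = 515 × 728 mm
L2: ⌊728/2⌋ × 515 = 364 × 515 mm
L3: ⌊515/2⌋ × 364 = 257 × 364 mm
L4: ⌊364/2⌋ × 257 = 182 × 257 mm

182 × 257 mm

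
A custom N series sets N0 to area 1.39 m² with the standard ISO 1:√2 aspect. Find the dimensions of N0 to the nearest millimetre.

Let the short side be w mm. Then w · w√2 = 1.39 m² = 1,390,000 mm².
w² = 1,390,000/√2, so w ≈ 991.4 mm; long side = w√2 ≈ 1402.1 mm.

991 × 1402 mm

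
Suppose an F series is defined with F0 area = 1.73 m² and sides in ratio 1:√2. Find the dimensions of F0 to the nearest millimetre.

1106 × 1564 mm

Let the short side be w mm. Then w · w√2 = 1.73 m² = 1,730,000 mm².
w² = 1,730,000/√2, so w ≈ 1106.0 mm; long side = w√2 ≈ 1564.2 mm.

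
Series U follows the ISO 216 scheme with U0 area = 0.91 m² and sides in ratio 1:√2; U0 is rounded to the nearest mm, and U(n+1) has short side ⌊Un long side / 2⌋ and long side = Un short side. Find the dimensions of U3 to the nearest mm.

Let U0's short side be w mm. w · w√2 = 0.91 m² = 910,000 mm², so w ≈ 802.2 mm and w√2 ≈ 1134.4 mm → U0 = 802 × 1134 mm.
U1: ⌊1134/2⌋ × 802 = 567 × 802 mm
U2: ⌊802/2⌋ × 567 = 401 × 567 mm
U3: ⌊567/2⌋ × 401 = 283 × 401 mm

283 × 401 mm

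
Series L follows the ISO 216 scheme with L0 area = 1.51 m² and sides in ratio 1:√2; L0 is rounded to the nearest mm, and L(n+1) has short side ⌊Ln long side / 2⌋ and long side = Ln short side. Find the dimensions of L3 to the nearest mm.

Let L0's short side be w mm. w · w√2 = 1.51 m² = 1,510,000 mm², so w ≈ 1033.3 mm and w√2 ≈ 1461.3 mm → L0 = 1033 × 1461 mm.
L1: ⌊1461/2⌋ × 1033 = 730 × 1033 mm
L2: ⌊1033/2⌋ × 730 = 516 × 730 mm
L3: ⌊730/2⌋ × 516 = 365 × 516 mm

365 × 516 mm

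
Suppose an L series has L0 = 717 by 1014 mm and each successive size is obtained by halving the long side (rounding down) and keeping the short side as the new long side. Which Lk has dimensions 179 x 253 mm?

L0: 717 × 1014 mm
L1: 507 × 717 mm
L2: 358 × 507 mm
L3: 253 × 358 mm
L4: 179 × 253 mm
L5: 126 × 179 mm
→ matches L4.

L4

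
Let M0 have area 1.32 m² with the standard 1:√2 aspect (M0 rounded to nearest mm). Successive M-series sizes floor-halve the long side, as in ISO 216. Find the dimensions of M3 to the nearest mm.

Let M0's short side be w mm. w · w√2 = 1.32 m² = 1,320,000 mm², so w ≈ 966.1 mm and w√2 ≈ 1366.3 mm → M0 = 966 × 1366 mm.
M1: ⌊1366/2⌋ × 966 = 683 × 966 mm
M2: ⌊966/2⌋ × 683 = 483 × 683 mm
M3: ⌊683/2⌋ × 483 = 341 × 483 mm

341 × 483 mm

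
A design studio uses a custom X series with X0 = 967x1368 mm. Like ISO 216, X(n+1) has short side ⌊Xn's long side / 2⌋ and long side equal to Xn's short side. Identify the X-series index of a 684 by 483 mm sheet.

X0: 967 × 1368 mm
X1: 684 × 967 mm
X2: 483 × 684 mm
X3: 342 × 483 mm
→ matches X2.

X2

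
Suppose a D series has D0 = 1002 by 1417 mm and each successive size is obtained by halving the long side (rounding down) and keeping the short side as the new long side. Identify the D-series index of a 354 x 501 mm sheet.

D3

D0: 1002 × 1417 mm
D1: 708 × 1002 mm
D2: 501 × 708 mm
D3: 354 × 501 mm
D4: 250 × 354 mm
→ matches D3.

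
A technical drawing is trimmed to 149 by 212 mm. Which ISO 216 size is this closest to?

Aspect ratio 212/149 ≈ 1.423 — close to the ISO √2 ≈ 1.414.
In the A-series (A0 area = 1 m²): A5 = 148 × 210 mm.
Off by 3 mm total — nearest standard size.

A5 (148 × 210 mm)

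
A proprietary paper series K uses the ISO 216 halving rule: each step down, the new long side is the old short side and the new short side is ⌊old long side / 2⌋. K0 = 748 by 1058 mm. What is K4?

187 × 264 mm

K1: ⌊1058/2⌋ × 748 = 529 × 748 mm
K2: ⌊748/2⌋ × 529 = 374 × 529 mm
K3: ⌊529/2⌋ × 374 = 264 × 374 mm
K4: ⌊374/2⌋ × 264 = 187 × 264 mm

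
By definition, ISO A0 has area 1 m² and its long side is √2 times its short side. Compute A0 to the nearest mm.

Let the short side be w mm. Then the long side is w√2 and w · w√2 = 10⁶ mm².
w² = 10⁶/√2, so w = 1000 / 2^(1/4) ≈ 840.9 mm; long side = 1000 · 2^(1/4) ≈ 1189.2 mm.

841 × 1189 mm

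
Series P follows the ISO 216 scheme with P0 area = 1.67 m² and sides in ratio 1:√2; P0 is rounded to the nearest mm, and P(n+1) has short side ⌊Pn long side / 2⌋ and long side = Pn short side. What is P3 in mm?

Let P0's short side be w mm. w · w√2 = 1.67 m² = 1,670,000 mm², so w ≈ 1086.7 mm and w√2 ≈ 1536.8 mm → P0 = 1087 × 1537 mm.
P1: ⌊1537/2⌋ × 1087 = 768 × 1087 mm
P2: ⌊1087/2⌋ × 768 = 543 × 768 mm
P3: ⌊768/2⌋ × 543 = 384 × 543 mm

384 × 543 mm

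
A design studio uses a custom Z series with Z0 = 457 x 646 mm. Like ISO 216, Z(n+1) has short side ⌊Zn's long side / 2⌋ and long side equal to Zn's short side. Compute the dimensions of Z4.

Z1 = 323 × 457 mm (from Z0 by 1 halving).
Z2: ⌊457/2⌋ × 323 = 228 × 323 mm
Z3: ⌊323/2⌋ × 228 = 161 × 228 mm
Z4: ⌊228/2⌋ × 161 = 114 × 161 mm

114 × 161 mm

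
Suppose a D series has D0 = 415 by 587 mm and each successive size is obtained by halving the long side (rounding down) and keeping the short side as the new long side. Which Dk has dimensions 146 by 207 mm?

D0: 415 × 587 mm
D1: 293 × 415 mm
D2: 207 × 293 mm
D3: 146 × 207 mm
D4: 103 × 146 mm
→ matches D3.

D3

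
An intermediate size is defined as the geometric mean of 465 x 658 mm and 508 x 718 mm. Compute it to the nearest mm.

Short side: √(465 · 508) = √236220 ≈ 486.0 → 486 mm
Long side: √(658 · 718) = √472444 ≈ 687.3 → 687 mm

486 × 687 mm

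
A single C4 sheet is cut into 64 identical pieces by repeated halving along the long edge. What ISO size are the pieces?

C10

64 = 2^6, so 6 halving steps.
C4 → C5 → … → C10 after 6 steps.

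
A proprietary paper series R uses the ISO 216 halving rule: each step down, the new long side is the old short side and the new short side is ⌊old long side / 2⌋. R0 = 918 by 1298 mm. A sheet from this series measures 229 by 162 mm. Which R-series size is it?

R0: 918 × 1298 mm
R1: 649 × 918 mm
R2: 459 × 649 mm
R3: 324 × 459 mm
R4: 229 × 324 mm
R5: 162 × 229 mm
R6: 114 × 162 mm
→ matches R5.

R5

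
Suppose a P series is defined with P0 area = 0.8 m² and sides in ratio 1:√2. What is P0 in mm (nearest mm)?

Let the short side be w mm. Then w · w√2 = 0.8 m² = 800,000 mm².
w² = 800,000/√2, so w ≈ 752.1 mm; long side = w√2 ≈ 1063.7 mm.

752 × 1064 mm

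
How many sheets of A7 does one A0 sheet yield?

128

A0 = 841 × 1189 mm; A7 = 74 × 105 mm.
Each halving step doubles the count; 7 steps from A0 to A7.
2^7 = 128.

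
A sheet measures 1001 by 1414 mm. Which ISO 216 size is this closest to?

Aspect ratio 1414/1001 ≈ 1.413 — close to the ISO √2 ≈ 1.414.
In the B-series (B0 = 1000 × 1414 mm): B0 = 1000 × 1414 mm.
Off by 1 mm total — nearest standard size.

B0 (1000 × 1414 mm)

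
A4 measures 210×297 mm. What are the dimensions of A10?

26 × 37 mm

A5: ⌊297/2⌋ × 210 = 148 × 210 mm
A6: ⌊210/2⌋ × 148 = 105 × 148 mm
A7: ⌊148/2⌋ × 105 = 74 × 105 mm
A8: ⌊105/2⌋ × 74 = 52 × 74 mm
A9: ⌊74/2⌋ × 52 = 37 × 52 mm
A10: ⌊52/2⌋ × 37 = 26 × 37 mm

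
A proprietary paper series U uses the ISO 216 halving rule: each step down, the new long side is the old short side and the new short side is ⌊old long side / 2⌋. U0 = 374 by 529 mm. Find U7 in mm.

33 × 46 mm

U1 = 264 × 374 mm (from U0 by 1 halving).
U2: ⌊374/2⌋ × 264 = 187 × 264 mm
U3: ⌊264/2⌋ × 187 = 132 × 187 mm
U4: ⌊187/2⌋ × 132 = 93 × 132 mm
U5: ⌊132/2⌋ × 93 = 66 × 93 mm
U6: ⌊93/2⌋ × 66 = 46 × 66 mm
U7: ⌊66/2⌋ × 46 = 33 × 46 mm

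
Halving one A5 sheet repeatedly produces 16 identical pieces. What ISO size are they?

A9

16 = 2^4, so 4 halving steps.
A5 → A6 → … → A9 after 4 steps.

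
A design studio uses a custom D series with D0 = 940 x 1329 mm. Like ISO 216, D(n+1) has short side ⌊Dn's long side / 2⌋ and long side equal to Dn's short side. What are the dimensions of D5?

D1: ⌊1329/2⌋ × 940 = 664 × 940 mm
D2: ⌊940/2⌋ × 664 = 470 × 664 mm
D3: ⌊664/2⌋ × 470 = 332 × 470 mm
D4: ⌊470/2⌋ × 332 = 235 × 332 mm
D5: ⌊332/2⌋ × 235 = 166 × 235 mm

166 × 235 mm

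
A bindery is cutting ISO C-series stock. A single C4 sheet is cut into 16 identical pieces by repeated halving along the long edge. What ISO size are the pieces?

16 = 2^4, so 4 halving steps.
C4 → C5 → … → C8 after 4 steps.

C8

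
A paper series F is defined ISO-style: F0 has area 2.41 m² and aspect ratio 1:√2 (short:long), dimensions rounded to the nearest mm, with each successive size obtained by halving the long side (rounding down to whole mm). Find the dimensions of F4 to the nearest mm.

326 × 461 mm

Let F0's short side be w mm. w · w√2 = 2.41 m² = 2,410,000 mm², so w ≈ 1305.4 mm and w√2 ≈ 1846.1 mm → F0 = 1305 × 1846 mm.
F1: ⌊1846/2⌋ × 1305 = 923 × 1305 mm
F2: ⌊1305/2⌋ × 923 = 652 × 923 mm
F3: ⌊923/2⌋ × 652 = 461 × 652 mm
F4: ⌊652/2⌋ × 461 = 326 × 461 mm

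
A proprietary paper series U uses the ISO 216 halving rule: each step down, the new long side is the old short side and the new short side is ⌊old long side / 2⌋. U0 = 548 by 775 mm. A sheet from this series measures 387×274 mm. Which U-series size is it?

U0: 548 × 775 mm
U1: 387 × 548 mm
U2: 274 × 387 mm
U3: 193 × 274 mm
→ matches U2.

U2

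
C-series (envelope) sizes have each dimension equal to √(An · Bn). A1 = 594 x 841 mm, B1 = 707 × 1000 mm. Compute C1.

648 × 917 mm

Short side: √(594 · 707) = √419958 ≈ 648.0 → 648 mm
Long side: √(841 · 1000) = √841000 ≈ 917.1 → 917 mm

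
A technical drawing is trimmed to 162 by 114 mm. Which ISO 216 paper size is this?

Aspect ratio 162/114 ≈ 1.421 — close to the ISO √2 ≈ 1.414.
In the C-series (envelope sizes, between A and B): C6 = 114 × 162 mm.

C6 (114 × 162 mm)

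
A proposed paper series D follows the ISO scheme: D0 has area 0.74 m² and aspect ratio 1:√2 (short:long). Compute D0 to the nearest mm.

723 × 1023 mm

Let the short side be w mm. Then w · w√2 = 0.74 m² = 740,000 mm².
w² = 740,000/√2, so w ≈ 723.4 mm; long side = w√2 ≈ 1023.0 mm.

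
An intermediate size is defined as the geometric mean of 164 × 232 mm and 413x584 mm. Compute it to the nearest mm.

260 × 368 mm

Short side: √(164 · 413) = √67732 ≈ 260.3 → 260 mm
Long side: √(232 · 584) = √135488 ≈ 368.1 → 368 mm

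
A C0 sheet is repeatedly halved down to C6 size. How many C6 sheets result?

64

C0 = 917 × 1297 mm; C6 = 114 × 162 mm.
Each halving step doubles the count; 6 steps from C0 to C6.
2^6 = 64.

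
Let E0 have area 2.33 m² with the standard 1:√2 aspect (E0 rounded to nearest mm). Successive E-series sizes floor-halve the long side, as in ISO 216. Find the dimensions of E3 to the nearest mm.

Let E0's short side be w mm. w · w√2 = 2.33 m² = 2,330,000 mm², so w ≈ 1283.6 mm and w√2 ≈ 1815.2 mm → E0 = 1284 × 1815 mm.
E1: ⌊1815/2⌋ × 1284 = 907 × 1284 mm
E2: ⌊1284/2⌋ × 907 = 642 × 907 mm
E3: ⌊907/2⌋ × 642 = 453 × 642 mm

453 × 642 mm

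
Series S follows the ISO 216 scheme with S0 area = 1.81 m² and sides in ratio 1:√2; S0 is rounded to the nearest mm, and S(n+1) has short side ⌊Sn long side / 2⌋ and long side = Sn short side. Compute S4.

282 × 400 mm

Let S0's short side be w mm. w · w√2 = 1.81 m² = 1,810,000 mm², so w ≈ 1131.3 mm and w√2 ≈ 1599.9 mm → S0 = 1131 × 1600 mm.
S1: ⌊1600/2⌋ × 1131 = 800 × 1131 mm
S2: ⌊1131/2⌋ × 800 = 565 × 800 mm
S3: ⌊800/2⌋ × 565 = 400 × 565 mm
S4: ⌊565/2⌋ × 400 = 282 × 400 mm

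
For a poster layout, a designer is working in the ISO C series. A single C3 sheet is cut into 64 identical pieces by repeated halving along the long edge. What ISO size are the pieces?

C9

64 = 2^6, so 6 halving steps.
C3 → C4 → … → C9 after 6 steps.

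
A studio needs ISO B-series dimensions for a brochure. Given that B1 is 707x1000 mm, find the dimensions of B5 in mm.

176 × 250 mm

B2: ⌊1000/2⌋ × 707 = 500 × 707 mm
B3: ⌊707/2⌋ × 500 = 353 × 500 mm
B4: ⌊500/2⌋ × 353 = 250 × 353 mm
B5: ⌊353/2⌋ × 250 = 176 × 250 mm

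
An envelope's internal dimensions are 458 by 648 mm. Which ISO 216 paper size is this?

Aspect ratio 648/458 ≈ 1.415 — close to the ISO √2 ≈ 1.414.
In the C-series (envelope sizes, between A and B): C2 = 458 × 648 mm.

C2 (458 × 648 mm)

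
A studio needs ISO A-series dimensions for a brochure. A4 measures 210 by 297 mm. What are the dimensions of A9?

37 × 52 mm

A5: ⌊297/2⌋ × 210 = 148 × 210 mm
A6: ⌊210/2⌋ × 148 = 105 × 148 mm
A7: ⌊148/2⌋ × 105 = 74 × 105 mm
A8: ⌊105/2⌋ × 74 = 52 × 74 mm
A9: ⌊74/2⌋ × 52 = 37 × 52 mm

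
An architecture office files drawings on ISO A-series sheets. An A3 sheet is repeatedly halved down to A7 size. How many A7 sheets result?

Each ISO step halves the sheet: 1 × A3 → 2 × A4 → 4 × A5 → 8 × A6 → …
From A3 to A7 is 4 halving steps: 2^4 = 16.

16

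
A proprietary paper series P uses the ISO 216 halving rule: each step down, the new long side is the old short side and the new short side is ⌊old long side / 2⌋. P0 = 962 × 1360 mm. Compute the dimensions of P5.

170 × 240 mm

P1: ⌊1360/2⌋ × 962 = 680 × 962 mm
P2: ⌊962/2⌋ × 680 = 481 × 680 mm
P3: ⌊680/2⌋ × 481 = 340 × 481 mm
P4: ⌊481/2⌋ × 340 = 240 × 340 mm
P5: ⌊340/2⌋ × 240 = 170 × 240 mm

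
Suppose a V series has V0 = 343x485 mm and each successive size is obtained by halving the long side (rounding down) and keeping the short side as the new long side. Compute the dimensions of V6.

V1 = 242 × 343 mm (from V0 by 1 halving).
V2: ⌊343/2⌋ × 242 = 171 × 242 mm
V3: ⌊242/2⌋ × 171 = 121 × 171 mm
V4: ⌊171/2⌋ × 121 = 85 × 121 mm
V5: ⌊121/2⌋ × 85 = 60 × 85 mm
V6: ⌊85/2⌋ × 60 = 42 × 60 mm

42 × 60 mm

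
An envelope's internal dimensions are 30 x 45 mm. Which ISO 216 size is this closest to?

Aspect ratio 45/30 ≈ 1.500 (ISO target is √2 ≈ 1.414).
In the B-series (B0 = 1000 × 1414 mm): B10 = 31 × 44 mm.
Off by 2 mm total — nearest standard size.

B10 (31 × 44 mm)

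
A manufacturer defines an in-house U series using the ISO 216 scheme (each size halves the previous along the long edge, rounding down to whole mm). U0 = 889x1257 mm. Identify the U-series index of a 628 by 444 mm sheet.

U2

U0: 889 × 1257 mm
U1: 628 × 889 mm
U2: 444 × 628 mm
U3: 314 × 444 mm
→ matches U2.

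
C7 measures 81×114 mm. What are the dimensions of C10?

28 × 40 mm

C8: ⌊114/2⌋ × 81 = 57 × 81 mm
C9: ⌊81/2⌋ × 57 = 40 × 57 mm
C10: ⌊57/2⌋ × 40 = 28 × 40 mm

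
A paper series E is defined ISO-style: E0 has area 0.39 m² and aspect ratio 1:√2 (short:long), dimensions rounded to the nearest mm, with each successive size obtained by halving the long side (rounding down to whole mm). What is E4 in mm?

131 × 185 mm

Let E0's short side be w mm. w · w√2 = 0.39 m² = 390,000 mm², so w ≈ 525.1 mm and w√2 ≈ 742.7 mm → E0 = 525 × 743 mm.
E1: ⌊743/2⌋ × 525 = 371 × 525 mm
E2: ⌊525/2⌋ × 371 = 262 × 371 mm
E3: ⌊371/2⌋ × 262 = 185 × 262 mm
E4: ⌊262/2⌋ × 185 = 131 × 185 mm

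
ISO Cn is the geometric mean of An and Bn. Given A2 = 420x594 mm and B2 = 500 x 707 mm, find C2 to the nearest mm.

458 × 648 mm

Short side: √(420 · 500) = √210000 ≈ 458.3 → 458 mm
Long side: √(594 · 707) = √419958 ≈ 648.0 → 648 mm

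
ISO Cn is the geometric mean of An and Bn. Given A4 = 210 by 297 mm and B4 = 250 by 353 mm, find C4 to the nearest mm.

229 × 324 mm

Short side: √(210 · 250) = √52500 ≈ 229.1 → 229 mm
Long side: √(297 · 353) = √104841 ≈ 323.8 → 324 mm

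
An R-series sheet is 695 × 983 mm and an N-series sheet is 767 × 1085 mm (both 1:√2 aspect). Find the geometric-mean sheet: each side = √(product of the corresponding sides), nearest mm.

Short side: √(695 · 767) = √533065 ≈ 730.1 → 730 mm
Long side: √(983 · 1085) = √1066555 ≈ 1032.7 → 1033 mm

730 × 1033 mm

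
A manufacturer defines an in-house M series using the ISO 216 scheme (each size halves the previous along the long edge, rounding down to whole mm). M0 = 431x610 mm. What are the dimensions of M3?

M1: ⌊610/2⌋ × 431 = 305 × 431 mm
M2: ⌊431/2⌋ × 305 = 215 × 305 mm
M3: ⌊305/2⌋ × 215 = 152 × 215 mm

152 × 215 mm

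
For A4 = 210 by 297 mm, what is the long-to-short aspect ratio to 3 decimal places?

1.414

297 / 210 = 1.414
Matches √2 ≈ 1.414 — the ISO 216 defining ratio.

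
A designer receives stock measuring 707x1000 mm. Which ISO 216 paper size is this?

Aspect ratio 1000/707 ≈ 1.414 — close to the ISO √2 ≈ 1.414.
In the B-series (B0 = 1000 × 1414 mm): B1 = 707 × 1000 mm.

B1 (707 × 1000 mm)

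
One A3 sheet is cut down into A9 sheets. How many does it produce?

Each ISO step halves the sheet: 1 × A3 → 2 × A4 → 4 × A5 → 8 × A6 → …
From A3 to A9 is 6 halving steps: 2^6 = 64.

64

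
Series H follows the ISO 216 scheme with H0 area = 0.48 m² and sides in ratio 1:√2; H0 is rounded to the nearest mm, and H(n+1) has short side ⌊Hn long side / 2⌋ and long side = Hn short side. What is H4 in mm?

145 × 206 mm

Let H0's short side be w mm. w · w√2 = 0.48 m² = 480,000 mm², so w ≈ 582.6 mm and w√2 ≈ 823.9 mm → H0 = 583 × 824 mm.
H1: ⌊824/2⌋ × 583 = 412 × 583 mm
H2: ⌊583/2⌋ × 412 = 291 × 412 mm
H3: ⌊412/2⌋ × 291 = 206 × 291 mm
H4: ⌊291/2⌋ × 206 = 145 × 206 mm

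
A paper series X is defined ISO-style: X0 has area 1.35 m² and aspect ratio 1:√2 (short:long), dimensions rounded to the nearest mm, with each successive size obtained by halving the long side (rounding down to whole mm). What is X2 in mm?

488 × 691 mm

Let X0's short side be w mm. w · w√2 = 1.35 m² = 1,350,000 mm², so w ≈ 977.0 mm and w√2 ≈ 1381.7 mm → X0 = 977 × 1382 mm.
X1: ⌊1382/2⌋ × 977 = 691 × 977 mm
X2: ⌊977/2⌋ × 691 = 488 × 691 mm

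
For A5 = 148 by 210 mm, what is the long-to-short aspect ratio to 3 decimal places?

1.419

210 / 148 = 1.419
ISO 216 targets √2 ≈ 1.414; the +0.005 deviation is from mm rounding.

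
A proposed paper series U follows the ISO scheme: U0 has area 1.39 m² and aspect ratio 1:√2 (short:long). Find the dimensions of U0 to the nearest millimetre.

Let the short side be w mm. Then w · w√2 = 1.39 m² = 1,390,000 mm².
w² = 1,390,000/√2, so w ≈ 991.4 mm; long side = w√2 ≈ 1402.1 mm.

991 × 1402 mm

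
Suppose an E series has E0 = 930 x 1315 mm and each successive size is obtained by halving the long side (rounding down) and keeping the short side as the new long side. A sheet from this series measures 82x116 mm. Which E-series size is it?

E7

E0: 930 × 1315 mm
E1: 657 × 930 mm
E2: 465 × 657 mm
E3: 328 × 465 mm
E4: 232 × 328 mm
E5: 164 × 232 mm
E6: 116 × 164 mm
E7: 82 × 116 mm
E8: 58 × 82 mm
→ matches E7.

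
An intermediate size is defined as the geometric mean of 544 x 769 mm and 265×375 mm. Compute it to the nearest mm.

380 × 537 mm

Short side: √(544 · 265) = √144160 ≈ 379.7 → 380 mm
Long side: √(769 · 375) = √288375 ≈ 537.0 → 537 mm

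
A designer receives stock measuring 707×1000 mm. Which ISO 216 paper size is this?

B1 (707 × 1000 mm)

Aspect ratio 1000/707 ≈ 1.414 — close to the ISO √2 ≈ 1.414.
In the B-series (B0 = 1000 × 1414 mm): B1 = 707 × 1000 mm.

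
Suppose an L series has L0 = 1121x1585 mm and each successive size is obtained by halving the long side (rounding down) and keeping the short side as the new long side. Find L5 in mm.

L1: ⌊1585/2⌋ × 1121 = 792 × 1121 mm
L2: ⌊1121/2⌋ × 792 = 560 × 792 mm
L3: ⌊792/2⌋ × 560 = 396 × 560 mm
L4: ⌊560/2⌋ × 396 = 280 × 396 mm
L5: ⌊396/2⌋ × 280 = 198 × 280 mm

198 × 280 mm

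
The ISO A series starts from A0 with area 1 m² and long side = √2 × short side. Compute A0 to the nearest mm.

Let the short side be w mm. Then the long side is w√2 and w · w√2 = 10⁶ mm².
w² = 10⁶/√2, so w = 1000 / 2^(1/4) ≈ 840.9 mm; long side = 1000 · 2^(1/4) ≈ 1189.2 mm.

841 × 1189 mm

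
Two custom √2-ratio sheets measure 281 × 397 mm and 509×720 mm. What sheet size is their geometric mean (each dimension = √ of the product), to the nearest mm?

Short side: √(281 · 509) = √143029 ≈ 378.2 → 378 mm
Long side: √(397 · 720) = √285840 ≈ 534.6 → 535 mm

378 × 535 mm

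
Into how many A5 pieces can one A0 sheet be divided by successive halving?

32

Each ISO step halves the sheet: 1 × A0 → 2 × A1 → 4 × A2 → 8 × A3 → …
From A0 to A5 is 5 halving steps: 2^5 = 32.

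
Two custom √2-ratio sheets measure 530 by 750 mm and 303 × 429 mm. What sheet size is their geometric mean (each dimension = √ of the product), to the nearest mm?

Short side: √(530 · 303) = √160590 ≈ 400.7 → 401 mm
Long side: √(750 · 429) = √321750 ≈ 567.2 → 567 mm

401 × 567 mm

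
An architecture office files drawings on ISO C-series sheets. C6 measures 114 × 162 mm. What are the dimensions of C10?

28 × 40 mm

C7: ⌊162/2⌋ × 114 = 81 × 114 mm
C8: ⌊114/2⌋ × 81 = 57 × 81 mm
C9: ⌊81/2⌋ × 57 = 40 × 57 mm
C10: ⌊57/2⌋ × 40 = 28 × 40 mm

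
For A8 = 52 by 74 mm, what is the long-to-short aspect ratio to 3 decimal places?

1.423

74 / 52 = 1.423
ISO 216 targets √2 ≈ 1.414; the +0.009 deviation is from mm rounding.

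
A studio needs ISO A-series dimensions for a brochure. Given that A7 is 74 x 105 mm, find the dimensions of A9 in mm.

A8: ⌊105/2⌋ × 74 = 52 × 74 mm
A9: ⌊74/2⌋ × 52 = 37 × 52 mm

37 × 52 mm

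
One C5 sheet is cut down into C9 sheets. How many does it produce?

16

C5 = 162 × 229 mm; C9 = 40 × 57 mm.
Each halving step doubles the count; 4 steps from C5 to C9.
2^4 = 16.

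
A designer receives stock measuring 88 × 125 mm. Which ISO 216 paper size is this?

Aspect ratio 125/88 ≈ 1.420 — close to the ISO √2 ≈ 1.414.
In the B-series (B0 = 1000 × 1414 mm): B7 = 88 × 125 mm.

B7 (88 × 125 mm)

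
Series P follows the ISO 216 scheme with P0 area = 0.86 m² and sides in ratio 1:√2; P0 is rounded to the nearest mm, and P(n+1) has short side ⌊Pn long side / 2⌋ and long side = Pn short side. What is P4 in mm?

195 × 275 mm

Let P0's short side be w mm. w · w√2 = 0.86 m² = 860,000 mm², so w ≈ 779.8 mm and w√2 ≈ 1102.8 mm → P0 = 780 × 1103 mm.
P1: ⌊1103/2⌋ × 780 = 551 × 780 mm
P2: ⌊780/2⌋ × 551 = 390 × 551 mm
P3: ⌊551/2⌋ × 390 = 275 × 390 mm
P4: ⌊390/2⌋ × 275 = 195 × 275 mm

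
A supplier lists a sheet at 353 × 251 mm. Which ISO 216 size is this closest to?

Aspect ratio 353/251 ≈ 1.406 — close to the ISO √2 ≈ 1.414.
In the B-series (B0 = 1000 × 1414 mm): B4 = 250 × 353 mm.
Off by 1 mm total — nearest standard size.

B4 (250 × 353 mm)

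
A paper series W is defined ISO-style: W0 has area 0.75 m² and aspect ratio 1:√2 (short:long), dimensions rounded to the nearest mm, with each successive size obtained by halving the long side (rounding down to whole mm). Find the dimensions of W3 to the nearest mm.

Let W0's short side be w mm. w · w√2 = 0.75 m² = 750,000 mm², so w ≈ 728.2 mm and w√2 ≈ 1029.9 mm → W0 = 728 × 1030 mm.
W1: ⌊1030/2⌋ × 728 = 515 × 728 mm
W2: ⌊728/2⌋ × 515 = 364 × 515 mm
W3: ⌊515/2⌋ × 364 = 257 × 364 mm

257 × 364 mm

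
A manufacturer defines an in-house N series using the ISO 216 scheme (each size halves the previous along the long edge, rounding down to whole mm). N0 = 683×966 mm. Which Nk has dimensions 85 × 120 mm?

N0: 683 × 966 mm
N1: 483 × 683 mm
N2: 341 × 483 mm
N3: 241 × 341 mm
N4: 170 × 241 mm
N5: 120 × 170 mm
N6: 85 × 120 mm
N7: 60 × 85 mm
→ matches N6.

N6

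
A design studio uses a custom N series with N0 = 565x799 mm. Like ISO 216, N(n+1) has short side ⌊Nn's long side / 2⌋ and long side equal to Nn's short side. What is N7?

N1 = 399 × 565 mm (from N0 by 1 halving).
N2: ⌊565/2⌋ × 399 = 282 × 399 mm
N3: ⌊399/2⌋ × 282 = 199 × 282 mm
N4: ⌊282/2⌋ × 199 = 141 × 199 mm
N5: ⌊199/2⌋ × 141 = 99 × 141 mm
N6: ⌊141/2⌋ × 99 = 70 × 99 mm
N7: ⌊99/2⌋ × 70 = 49 × 70 mm

49 × 70 mm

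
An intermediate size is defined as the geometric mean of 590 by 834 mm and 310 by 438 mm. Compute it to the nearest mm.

428 × 604 mm

Short side: √(590 · 310) = √182900 ≈ 427.7 → 428 mm
Long side: √(834 · 438) = √365292 ≈ 604.4 → 604 mm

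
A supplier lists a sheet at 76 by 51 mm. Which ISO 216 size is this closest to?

A8 (52 × 74 mm)

Aspect ratio 76/51 ≈ 1.490 (ISO target is √2 ≈ 1.414).
In the A-series (A0 area = 1 m²): A8 = 52 × 74 mm.
Off by 3 mm total — nearest standard size.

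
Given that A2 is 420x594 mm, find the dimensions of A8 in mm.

A3: ⌊594/2⌋ × 420 = 297 × 420 mm
A4: ⌊420/2⌋ × 297 = 210 × 297 mm
A5: ⌊297/2⌋ × 210 = 148 × 210 mm
A6: ⌊210/2⌋ × 148 = 105 × 148 mm
A7: ⌊148/2⌋ × 105 = 74 × 105 mm
A8: ⌊105/2⌋ × 74 = 52 × 74 mm

52 × 74 mm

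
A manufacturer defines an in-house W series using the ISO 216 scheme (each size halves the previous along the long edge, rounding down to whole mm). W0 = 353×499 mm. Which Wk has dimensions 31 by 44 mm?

W7

W0: 353 × 499 mm
W1: 249 × 353 mm
W2: 176 × 249 mm
W3: 124 × 176 mm
W4: 88 × 124 mm
W5: 62 × 88 mm
W6: 44 × 62 mm
W7: 31 × 44 mm
W8: 22 × 31 mm
→ matches W7.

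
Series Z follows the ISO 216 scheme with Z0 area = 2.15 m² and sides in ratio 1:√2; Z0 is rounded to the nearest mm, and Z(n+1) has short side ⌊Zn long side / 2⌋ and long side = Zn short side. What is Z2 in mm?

Let Z0's short side be w mm. w · w√2 = 2.15 m² = 2,150,000 mm², so w ≈ 1233.0 mm and w√2 ≈ 1743.7 mm → Z0 = 1233 × 1744 mm.
Z1: ⌊1744/2⌋ × 1233 = 872 × 1233 mm
Z2: ⌊1233/2⌋ × 872 = 616 × 872 mm

616 × 872 mm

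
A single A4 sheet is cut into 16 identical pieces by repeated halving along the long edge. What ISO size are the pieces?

A8

16 = 2^4, so 4 halving steps.
A4 → A5 → … → A8 after 4 steps.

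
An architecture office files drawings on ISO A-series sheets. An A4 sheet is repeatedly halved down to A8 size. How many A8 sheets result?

Each ISO step halves the sheet: 1 × A4 → 2 × A5 → 4 × A6 → 8 × A7 → …
From A4 to A8 is 4 halving steps: 2^4 = 16.

16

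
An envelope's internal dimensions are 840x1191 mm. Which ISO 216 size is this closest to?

A0 (841 × 1189 mm)

Aspect ratio 1191/840 ≈ 1.418 — close to the ISO √2 ≈ 1.414.
In the A-series (A0 area = 1 m²): A0 = 841 × 1189 mm.
Off by 3 mm total — nearest standard size.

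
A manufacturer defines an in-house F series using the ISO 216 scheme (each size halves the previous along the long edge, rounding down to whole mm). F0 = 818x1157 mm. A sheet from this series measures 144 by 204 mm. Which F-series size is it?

F0: 818 × 1157 mm
F1: 578 × 818 mm
F2: 409 × 578 mm
F3: 289 × 409 mm
F4: 204 × 289 mm
F5: 144 × 204 mm
F6: 102 × 144 mm
→ matches F5.

F5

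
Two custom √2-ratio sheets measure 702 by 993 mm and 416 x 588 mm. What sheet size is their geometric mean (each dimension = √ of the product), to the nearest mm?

Short side: √(702 · 416) = √292032 ≈ 540.4 → 540 mm
Long side: √(993 · 588) = √583884 ≈ 764.1 → 764 mm

540 × 764 mm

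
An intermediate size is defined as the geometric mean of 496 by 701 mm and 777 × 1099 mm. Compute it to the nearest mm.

621 × 878 mm

Short side: √(496 · 777) = √385392 ≈ 620.8 → 621 mm
Long side: √(701 · 1099) = √770399 ≈ 877.7 → 878 mm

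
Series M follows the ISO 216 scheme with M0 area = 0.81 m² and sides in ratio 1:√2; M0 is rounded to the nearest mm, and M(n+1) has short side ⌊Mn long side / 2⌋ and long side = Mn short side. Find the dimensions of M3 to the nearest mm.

267 × 378 mm

Let M0's short side be w mm. w · w√2 = 0.81 m² = 810,000 mm², so w ≈ 756.8 mm and w√2 ≈ 1070.3 mm → M0 = 757 × 1070 mm.
M1: ⌊1070/2⌋ × 757 = 535 × 757 mm
M2: ⌊757/2⌋ × 535 = 378 × 535 mm
M3: ⌊535/2⌋ × 378 = 267 × 378 mm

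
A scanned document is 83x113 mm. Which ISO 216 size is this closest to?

Aspect ratio 113/83 ≈ 1.361 (ISO target is √2 ≈ 1.414).
In the C-series (envelope sizes, between A and B): C7 = 81 × 114 mm.
Off by 3 mm total — nearest standard size.

C7 (81 × 114 mm)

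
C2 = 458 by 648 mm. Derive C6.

114 × 162 mm

C3: ⌊648/2⌋ × 458 = 324 × 458 mm
C4: ⌊458/2⌋ × 324 = 229 × 324 mm
C5: ⌊324/2⌋ × 229 = 162 × 229 mm
C6: ⌊229/2⌋ × 162 = 114 × 162 mm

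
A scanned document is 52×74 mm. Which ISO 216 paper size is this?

A8 (52 × 74 mm)

Aspect ratio 74/52 ≈ 1.423 — close to the ISO √2 ≈ 1.414.
In the A-series (A0 area = 1 m²): A8 = 52 × 74 mm.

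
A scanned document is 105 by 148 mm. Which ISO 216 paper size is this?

A6 (105 × 148 mm)

Aspect ratio 148/105 ≈ 1.410 — close to the ISO √2 ≈ 1.414.
In the A-series (A0 area = 1 m²): A6 = 105 × 148 mm.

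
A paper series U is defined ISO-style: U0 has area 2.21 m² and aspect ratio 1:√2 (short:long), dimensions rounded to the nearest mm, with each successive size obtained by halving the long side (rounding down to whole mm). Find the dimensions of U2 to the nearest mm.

Let U0's short side be w mm. w · w√2 = 2.21 m² = 2,210,000 mm², so w ≈ 1250.1 mm and w√2 ≈ 1767.9 mm → U0 = 1250 × 1768 mm.
U1: ⌊1768/2⌋ × 1250 = 884 × 1250 mm
U2: ⌊1250/2⌋ × 884 = 625 × 884 mm

625 × 884 mm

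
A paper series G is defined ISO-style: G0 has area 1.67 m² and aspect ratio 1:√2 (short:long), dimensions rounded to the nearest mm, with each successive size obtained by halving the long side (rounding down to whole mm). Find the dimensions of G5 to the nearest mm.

192 × 271 mm

Let G0's short side be w mm. w · w√2 = 1.67 m² = 1,670,000 mm², so w ≈ 1086.7 mm and w√2 ≈ 1536.8 mm → G0 = 1087 × 1537 mm.
G1: ⌊1537/2⌋ × 1087 = 768 × 1087 mm
G2: ⌊1087/2⌋ × 768 = 543 × 768 mm
G3: ⌊768/2⌋ × 543 = 384 × 543 mm
G4: ⌊543/2⌋ × 384 = 271 × 384 mm
G5: ⌊384/2⌋ × 271 = 192 × 271 mm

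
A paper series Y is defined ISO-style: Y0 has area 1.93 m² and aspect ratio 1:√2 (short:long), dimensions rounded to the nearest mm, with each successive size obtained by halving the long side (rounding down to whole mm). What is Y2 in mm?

Let Y0's short side be w mm. w · w√2 = 1.93 m² = 1,930,000 mm², so w ≈ 1168.2 mm and w√2 ≈ 1652.1 mm → Y0 = 1168 × 1652 mm.
Y1: ⌊1652/2⌋ × 1168 = 826 × 1168 mm
Y2: ⌊1168/2⌋ × 826 = 584 × 826 mm

584 × 826 mm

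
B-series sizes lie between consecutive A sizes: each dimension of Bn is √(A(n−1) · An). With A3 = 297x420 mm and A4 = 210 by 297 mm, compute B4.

250 × 353 mm

Short side: √(297 · 210) = √62370 ≈ 249.7 → 250 mm
Long side: √(420 · 297) = √124740 ≈ 353.2 → 353 mm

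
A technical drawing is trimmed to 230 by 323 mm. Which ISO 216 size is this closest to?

C4 (229 × 324 mm)

Aspect ratio 323/230 ≈ 1.404 — close to the ISO √2 ≈ 1.414.
In the C-series (envelope sizes, between A and B): C4 = 229 × 324 mm.
Off by 2 mm total — nearest standard size.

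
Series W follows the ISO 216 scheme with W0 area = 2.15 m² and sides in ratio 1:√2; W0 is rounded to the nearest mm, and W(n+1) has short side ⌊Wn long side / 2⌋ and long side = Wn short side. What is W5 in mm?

218 × 308 mm

Let W0's short side be w mm. w · w√2 = 2.15 m² = 2,150,000 mm², so w ≈ 1233.0 mm and w√2 ≈ 1743.7 mm → W0 = 1233 × 1744 mm.
W1: ⌊1744/2⌋ × 1233 = 872 × 1233 mm
W2: ⌊1233/2⌋ × 872 = 616 × 872 mm
W3: ⌊872/2⌋ × 616 = 436 × 616 mm
W4: ⌊616/2⌋ × 436 = 308 × 436 mm
W5: ⌊436/2⌋ × 308 = 218 × 308 mm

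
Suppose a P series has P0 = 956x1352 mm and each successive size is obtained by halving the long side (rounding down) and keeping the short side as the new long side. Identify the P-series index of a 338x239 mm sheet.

P4

P0: 956 × 1352 mm
P1: 676 × 956 mm
P2: 478 × 676 mm
P3: 338 × 478 mm
P4: 239 × 338 mm
P5: 169 × 239 mm
→ matches P4.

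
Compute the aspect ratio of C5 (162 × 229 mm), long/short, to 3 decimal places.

1.414

229 / 162 = 1.414
Matches √2 ≈ 1.414 — the ISO 216 defining ratio.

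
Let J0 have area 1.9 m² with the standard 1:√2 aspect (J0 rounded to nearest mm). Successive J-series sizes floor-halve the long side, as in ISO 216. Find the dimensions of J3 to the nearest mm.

409 × 579 mm

Let J0's short side be w mm. w · w√2 = 1.9 m² = 1,900,000 mm², so w ≈ 1159.1 mm and w√2 ≈ 1639.2 mm → J0 = 1159 × 1639 mm.
J1: ⌊1639/2⌋ × 1159 = 819 × 1159 mm
J2: ⌊1159/2⌋ × 819 = 579 × 819 mm
J3: ⌊819/2⌋ × 579 = 409 × 579 mm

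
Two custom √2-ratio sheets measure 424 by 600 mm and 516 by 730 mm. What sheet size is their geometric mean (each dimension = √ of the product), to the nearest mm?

468 × 662 mm

Short side: √(424 · 516) = √218784 ≈ 467.7 → 468 mm
Long side: √(600 · 730) = √438000 ≈ 661.8 → 662 mm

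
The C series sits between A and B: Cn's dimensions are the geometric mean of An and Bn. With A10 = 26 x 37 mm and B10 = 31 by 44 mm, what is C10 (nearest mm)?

Short side: √(26 · 31) = √806 ≈ 28.4 → 28 mm
Long side: √(37 · 44) = √1628 ≈ 40.3 → 40 mm

28 × 40 mm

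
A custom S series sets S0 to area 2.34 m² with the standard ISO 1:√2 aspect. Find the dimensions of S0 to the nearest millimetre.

1286 × 1819 mm

Let the short side be w mm. Then w · w√2 = 2.34 m² = 2,340,000 mm².
w² = 2,340,000/√2, so w ≈ 1286.3 mm; long side = w√2 ≈ 1819.1 mm.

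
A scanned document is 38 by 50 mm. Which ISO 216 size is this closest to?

A9 (37 × 52 mm)

Aspect ratio 50/38 ≈ 1.316 (ISO target is √2 ≈ 1.414).
In the A-series (A0 area = 1 m²): A9 = 37 × 52 mm.
Off by 3 mm total — nearest standard size.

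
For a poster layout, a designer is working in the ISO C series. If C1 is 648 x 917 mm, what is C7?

81 × 114 mm

C2: ⌊917/2⌋ × 648 = 458 × 648 mm
C3: ⌊648/2⌋ × 458 = 324 × 458 mm
C4: ⌊458/2⌋ × 324 = 229 × 324 mm
C5: ⌊324/2⌋ × 229 = 162 × 229 mm
C6: ⌊229/2⌋ × 162 = 114 × 162 mm
C7: ⌊162/2⌋ × 114 = 81 × 114 mm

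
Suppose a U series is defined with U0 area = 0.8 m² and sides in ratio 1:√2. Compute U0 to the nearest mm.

752 × 1064 mm

Let the short side be w mm. Then w · w√2 = 0.8 m² = 800,000 mm².
w² = 800,000/√2, so w ≈ 752.1 mm; long side = w√2 ≈ 1063.7 mm.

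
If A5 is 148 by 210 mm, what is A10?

26 × 37 mm

A6: ⌊210/2⌋ × 148 = 105 × 148 mm
A7: ⌊148/2⌋ × 105 = 74 × 105 mm
A8: ⌊105/2⌋ × 74 = 52 × 74 mm
A9: ⌊74/2⌋ × 52 = 37 × 52 mm
A10: ⌊52/2⌋ × 37 = 26 × 37 mm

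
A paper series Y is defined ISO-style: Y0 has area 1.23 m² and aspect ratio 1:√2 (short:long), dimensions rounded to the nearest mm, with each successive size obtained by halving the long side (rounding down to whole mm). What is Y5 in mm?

164 × 233 mm

Let Y0's short side be w mm. w · w√2 = 1.23 m² = 1,230,000 mm², so w ≈ 932.6 mm and w√2 ≈ 1318.9 mm → Y0 = 933 × 1319 mm.
Y1: ⌊1319/2⌋ × 933 = 659 × 933 mm
Y2: ⌊933/2⌋ × 659 = 466 × 659 mm
Y3: ⌊659/2⌋ × 466 = 329 × 466 mm
Y4: ⌊466/2⌋ × 329 = 233 × 329 mm
Y5: ⌊329/2⌋ × 233 = 164 × 233 mm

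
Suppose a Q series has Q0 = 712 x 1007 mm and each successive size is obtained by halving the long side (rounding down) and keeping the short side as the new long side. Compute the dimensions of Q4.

178 × 251 mm

Q1: ⌊1007/2⌋ × 712 = 503 × 712 mm
Q2: ⌊712/2⌋ × 503 = 356 × 503 mm
Q3: ⌊503/2⌋ × 356 = 251 × 356 mm
Q4: ⌊356/2⌋ × 251 = 178 × 251 mm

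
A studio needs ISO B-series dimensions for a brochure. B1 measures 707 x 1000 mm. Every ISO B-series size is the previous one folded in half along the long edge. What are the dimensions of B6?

125 × 176 mm

B2: ⌊1000/2⌋ × 707 = 500 × 707 mm
B3: ⌊707/2⌋ × 500 = 353 × 500 mm
B4: ⌊500/2⌋ × 353 = 250 × 353 mm
B5: ⌊353/2⌋ × 250 = 176 × 250 mm
B6: ⌊250/2⌋ × 176 = 125 × 176 mm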